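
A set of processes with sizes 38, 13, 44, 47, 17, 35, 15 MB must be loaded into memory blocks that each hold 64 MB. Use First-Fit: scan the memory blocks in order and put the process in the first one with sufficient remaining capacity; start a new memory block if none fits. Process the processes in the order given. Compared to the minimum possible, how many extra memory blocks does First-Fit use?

0

First-Fit: [38,13] [44,17] [47,15] [35] → 4 memory blocks.
Total size 209 MB; any packing needs at least ⌈209/64⌉ = 4 memory blocks.
So 4 is already optimal.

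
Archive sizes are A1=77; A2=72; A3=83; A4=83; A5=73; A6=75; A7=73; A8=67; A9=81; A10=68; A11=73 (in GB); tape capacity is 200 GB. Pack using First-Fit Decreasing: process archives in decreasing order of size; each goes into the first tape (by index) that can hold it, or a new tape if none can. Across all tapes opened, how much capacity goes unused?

375

Sorted descending: 83, 83, 81, 77, 75, 73, 73, 73, 72, 68, 67.
83 GB → tape 1 (remaining 117 GB)
83 GB → tape 1 (remaining 34 GB)
81 GB → tape 2 (remaining 119 GB)
77 GB → tape 2 (remaining 42 GB)
75 GB → tape 3 (remaining 125 GB)
73 GB → tape 3 (remaining 52 GB)
73 GB → tape 4 (remaining 127 GB)
73 GB → tape 4 (remaining 54 GB)
72 GB → tape 5 (remaining 128 GB)
68 GB → tape 5 (remaining 60 GB)
67 GB → tape 6 (remaining 133 GB)
6 tapes × 200 GB = 1200 GB; used 825 GB; unused 375 GB.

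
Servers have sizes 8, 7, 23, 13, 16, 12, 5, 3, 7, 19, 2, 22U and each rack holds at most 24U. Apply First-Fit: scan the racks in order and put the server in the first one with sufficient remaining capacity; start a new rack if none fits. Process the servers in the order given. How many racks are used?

7

8U → rack 1 (remaining 16U)
7U → rack 1 (remaining 9U)
23U → rack 2 (remaining 1U)
13U → rack 3 (remaining 11U)
16U → rack 4 (remaining 8U)
12U → rack 5 (remaining 12U)
5U → rack 1 (remaining 4U)
3U → rack 1 (remaining 1U)
7U → rack 3 (remaining 4U)
19U → rack 6 (remaining 5U)
2U → rack 3 (remaining 2U)
22U → rack 7 (remaining 2U)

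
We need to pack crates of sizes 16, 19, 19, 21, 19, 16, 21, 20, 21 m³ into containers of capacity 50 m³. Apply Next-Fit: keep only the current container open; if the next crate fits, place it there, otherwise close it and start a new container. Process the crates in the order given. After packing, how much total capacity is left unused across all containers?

container 1: place 16 m³, 34 m³ left
container 1: place 19 m³, 15 m³ left
container 2: place 19 m³, 31 m³ left
container 2: place 21 m³, 10 m³ left
container 3: place 19 m³, 31 m³ left
container 3: place 16 m³, 15 m³ left
container 4: place 21 m³, 29 m³ left
container 4: place 20 m³, 9 m³ left
container 5: place 21 m³, 29 m³ left
5 containers × 50 m³ = 250 m³; used 172 m³; unused 78 m³.

78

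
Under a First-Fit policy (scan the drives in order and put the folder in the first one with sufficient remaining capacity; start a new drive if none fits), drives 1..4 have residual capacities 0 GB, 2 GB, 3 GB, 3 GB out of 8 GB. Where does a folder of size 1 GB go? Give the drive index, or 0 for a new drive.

Drives with room: drive 2 (2 GB), drive 3 (3 GB), drive 4 (3 GB).
The first with room is drive 2.

2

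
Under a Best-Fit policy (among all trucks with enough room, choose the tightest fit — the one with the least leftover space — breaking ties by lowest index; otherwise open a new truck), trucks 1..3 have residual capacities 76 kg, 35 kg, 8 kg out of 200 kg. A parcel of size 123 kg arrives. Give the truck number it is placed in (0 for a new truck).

0

No truck has ≥ 123 kg free, so a new truck is opened.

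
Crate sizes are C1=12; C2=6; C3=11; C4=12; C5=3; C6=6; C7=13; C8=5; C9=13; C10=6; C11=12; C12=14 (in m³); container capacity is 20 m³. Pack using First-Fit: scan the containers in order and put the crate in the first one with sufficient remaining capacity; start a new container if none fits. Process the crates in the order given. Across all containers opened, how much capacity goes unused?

27

C1 (12 m³) → container 1 (remaining 8 m³)
C2 (6 m³) → container 1 (remaining 2 m³)
C3 (11 m³) → container 2 (remaining 9 m³)
C4 (12 m³) → container 3 (remaining 8 m³)
C5 (3 m³) → container 2 (remaining 6 m³)
C6 (6 m³) → container 2 (remaining 0 m³)
C7 (13 m³) → container 4 (remaining 7 m³)
C8 (5 m³) → container 3 (remaining 3 m³)
C9 (13 m³) → container 5 (remaining 7 m³)
C10 (6 m³) → container 4 (remaining 1 m³)
C11 (12 m³) → container 6 (remaining 8 m³)
C12 (14 m³) → container 7 (remaining 6 m³)
7 containers × 20 m³ = 140 m³; used 113 m³; unused 27 m³.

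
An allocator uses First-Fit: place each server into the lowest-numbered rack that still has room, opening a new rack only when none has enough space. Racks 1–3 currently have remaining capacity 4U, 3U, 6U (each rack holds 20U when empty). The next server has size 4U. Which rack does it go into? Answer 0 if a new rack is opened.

1

Racks with room: rack 1 (4U), rack 3 (6U).
The first with room is rack 1.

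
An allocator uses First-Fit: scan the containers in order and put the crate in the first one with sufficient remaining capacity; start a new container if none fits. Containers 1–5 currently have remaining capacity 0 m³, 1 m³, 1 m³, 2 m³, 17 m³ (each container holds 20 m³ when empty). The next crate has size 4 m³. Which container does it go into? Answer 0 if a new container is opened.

Containers with room: container 5 (17 m³).
The first with room is container 5.

5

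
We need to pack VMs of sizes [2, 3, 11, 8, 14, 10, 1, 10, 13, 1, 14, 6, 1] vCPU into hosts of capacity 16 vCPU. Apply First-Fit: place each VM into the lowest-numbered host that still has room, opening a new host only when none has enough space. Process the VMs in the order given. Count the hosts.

7

2 vCPU → host 1 (remaining 14 vCPU)
3 vCPU → host 1 (remaining 11 vCPU)
11 vCPU → host 1 (remaining 0 vCPU)
8 vCPU → host 2 (remaining 8 vCPU)
14 vCPU → host 3 (remaining 2 vCPU)
10 vCPU → host 4 (remaining 6 vCPU)
1 vCPU → host 2 (remaining 7 vCPU)
10 vCPU → host 5 (remaining 6 vCPU)
13 vCPU → host 6 (remaining 3 vCPU)
1 vCPU → host 2 (remaining 6 vCPU)
14 vCPU → host 7 (remaining 2 vCPU)
6 vCPU → host 2 (remaining 0 vCPU)
1 vCPU → host 3 (remaining 1 vCPU)
Final hosts: [2,3,11] [8,1,1,6] [14,1] [10] [10] [13] [14].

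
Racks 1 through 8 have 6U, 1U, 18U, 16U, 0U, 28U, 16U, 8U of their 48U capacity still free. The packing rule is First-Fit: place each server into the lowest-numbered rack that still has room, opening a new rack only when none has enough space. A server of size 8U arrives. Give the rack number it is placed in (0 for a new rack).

Racks with room: rack 3 (18U), rack 4 (16U), rack 6 (28U), rack 7 (16U), rack 8 (8U).
The first with room is rack 3.

3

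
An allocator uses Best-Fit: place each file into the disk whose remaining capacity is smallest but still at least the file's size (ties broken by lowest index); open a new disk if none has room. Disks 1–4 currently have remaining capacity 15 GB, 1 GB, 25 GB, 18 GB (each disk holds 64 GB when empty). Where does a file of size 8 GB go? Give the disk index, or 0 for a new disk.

1

Disks with room: disk 1 (15 GB), disk 3 (25 GB), disk 4 (18 GB).
Tightest fit is disk 1 with 15 GB free.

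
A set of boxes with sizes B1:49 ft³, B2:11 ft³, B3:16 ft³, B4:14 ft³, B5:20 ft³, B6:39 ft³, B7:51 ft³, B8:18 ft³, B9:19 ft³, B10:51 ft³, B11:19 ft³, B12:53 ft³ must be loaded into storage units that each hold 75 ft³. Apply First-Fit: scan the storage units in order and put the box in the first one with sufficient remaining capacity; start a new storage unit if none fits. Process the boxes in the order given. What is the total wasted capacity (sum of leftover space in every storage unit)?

B1 (49 ft³) → storage unit 1 (remaining 26 ft³)
B2 (11 ft³) → storage unit 1 (remaining 15 ft³)
B3 (16 ft³) → storage unit 2 (remaining 59 ft³)
B4 (14 ft³) → storage unit 1 (remaining 1 ft³)
B5 (20 ft³) → storage unit 2 (remaining 39 ft³)
B6 (39 ft³) → storage unit 2 (remaining 0 ft³)
B7 (51 ft³) → storage unit 3 (remaining 24 ft³)
B8 (18 ft³) → storage unit 3 (remaining 6 ft³)
B9 (19 ft³) → storage unit 4 (remaining 56 ft³)
B10 (51 ft³) → storage unit 4 (remaining 5 ft³)
B11 (19 ft³) → storage unit 5 (remaining 56 ft³)
B12 (53 ft³) → storage unit 5 (remaining 3 ft³)
5 storage units × 75 ft³ = 375 ft³; used 360 ft³; unused 15 ft³.

15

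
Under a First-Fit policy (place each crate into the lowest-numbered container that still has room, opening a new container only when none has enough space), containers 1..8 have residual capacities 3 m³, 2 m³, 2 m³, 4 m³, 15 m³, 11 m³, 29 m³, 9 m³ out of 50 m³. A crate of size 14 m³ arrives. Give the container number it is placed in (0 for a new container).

5

Containers with room: container 5 (15 m³), container 7 (29 m³).
The first with room is container 5.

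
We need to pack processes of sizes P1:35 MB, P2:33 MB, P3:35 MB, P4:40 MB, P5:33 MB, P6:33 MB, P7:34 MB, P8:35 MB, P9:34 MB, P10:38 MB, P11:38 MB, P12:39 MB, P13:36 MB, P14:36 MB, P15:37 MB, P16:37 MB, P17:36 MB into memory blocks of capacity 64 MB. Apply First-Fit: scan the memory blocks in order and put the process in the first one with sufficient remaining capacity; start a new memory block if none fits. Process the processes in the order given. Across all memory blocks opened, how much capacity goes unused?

479

memory block 1: place P1 (35 MB), 29 MB left
memory block 2: place P2 (33 MB), 31 MB left
memory block 3: place P3 (35 MB), 29 MB left
memory block 4: place P4 (40 MB), 24 MB left
memory block 5: place P5 (33 MB), 31 MB left
memory block 6: place P6 (33 MB), 31 MB left
memory block 7: place P7 (34 MB), 30 MB left
memory block 8: place P8 (35 MB), 29 MB left
memory block 9: place P9 (34 MB), 30 MB left
memory block 10: place P10 (38 MB), 26 MB left
memory block 11: place P11 (38 MB), 26 MB left
memory block 12: place P12 (39 MB), 25 MB left
memory block 13: place P13 (36 MB), 28 MB left
memory block 14: place P14 (36 MB), 28 MB left
memory block 15: place P15 (37 MB), 27 MB left
memory block 16: place P16 (37 MB), 27 MB left
memory block 17: place P17 (36 MB), 28 MB left
17 memory blocks × 64 MB = 1088 MB; used 609 MB; unused 479 MB.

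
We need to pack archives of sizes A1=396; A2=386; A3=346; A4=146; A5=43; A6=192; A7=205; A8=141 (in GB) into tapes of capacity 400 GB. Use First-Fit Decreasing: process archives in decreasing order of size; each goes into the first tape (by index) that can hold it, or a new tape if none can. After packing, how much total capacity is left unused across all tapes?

Sorted descending: 396, 386, 346, 205, 192, 146, 141, 43.
396 GB → tape 1 (remaining 4 GB)
386 GB → tape 2 (remaining 14 GB)
346 GB → tape 3 (remaining 54 GB)
205 GB → tape 4 (remaining 195 GB)
192 GB → tape 4 (remaining 3 GB)
146 GB → tape 5 (remaining 254 GB)
141 GB → tape 5 (remaining 113 GB)
43 GB → tape 3 (remaining 11 GB)
5 tapes × 400 GB = 2000 GB; used 1855 GB; unused 145 GB.

145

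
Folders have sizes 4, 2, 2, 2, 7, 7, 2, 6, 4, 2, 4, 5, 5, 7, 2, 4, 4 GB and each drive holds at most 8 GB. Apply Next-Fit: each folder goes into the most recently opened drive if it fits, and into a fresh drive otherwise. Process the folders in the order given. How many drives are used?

4 GB → drive 1 (remaining 4 GB)
2 GB → drive 1 (remaining 2 GB)
2 GB → drive 1 (remaining 0 GB)
2 GB → drive 2 (remaining 6 GB)
7 GB → drive 3 (remaining 1 GB)
7 GB → drive 4 (remaining 1 GB)
2 GB → drive 5 (remaining 6 GB)
6 GB → drive 5 (remaining 0 GB)
4 GB → drive 6 (remaining 4 GB)
2 GB → drive 6 (remaining 2 GB)
4 GB → drive 7 (remaining 4 GB)
5 GB → drive 8 (remaining 3 GB)
5 GB → drive 9 (remaining 3 GB)
7 GB → drive 10 (remaining 1 GB)
2 GB → drive 11 (remaining 6 GB)
4 GB → drive 11 (remaining 2 GB)
4 GB → drive 12 (remaining 4 GB)

12 drives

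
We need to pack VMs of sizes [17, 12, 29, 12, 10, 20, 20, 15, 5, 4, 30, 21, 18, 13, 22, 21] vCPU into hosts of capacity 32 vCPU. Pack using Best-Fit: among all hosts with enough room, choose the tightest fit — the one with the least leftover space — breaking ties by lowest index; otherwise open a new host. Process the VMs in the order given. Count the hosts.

11

Put 17 vCPU in host 1; 15 vCPU remain.
Put 12 vCPU in host 1; 3 vCPU remain.
Put 29 vCPU in host 2; 3 vCPU remain.
Put 12 vCPU in host 3; 20 vCPU remain.
Put 10 vCPU in host 3; 10 vCPU remain.
Put 20 vCPU in host 4; 12 vCPU remain.
Put 20 vCPU in host 5; 12 vCPU remain.
Put 15 vCPU in host 6; 17 vCPU remain.
Put 5 vCPU in host 3; 5 vCPU remain.
Put 4 vCPU in host 3; 1 vCPU remain.
Put 30 vCPU in host 7; 2 vCPU remain.
Put 21 vCPU in host 8; 11 vCPU remain.
Put 18 vCPU in host 9; 14 vCPU remain.
Put 13 vCPU in host 9; 1 vCPU remain.
Put 22 vCPU in host 10; 10 vCPU remain.
Put 21 vCPU in host 11; 11 vCPU remain.
Final hosts: [17,12] [29] [12,10,5,4] [20] [20] [15] [30] [21] [18,13] [22] [21].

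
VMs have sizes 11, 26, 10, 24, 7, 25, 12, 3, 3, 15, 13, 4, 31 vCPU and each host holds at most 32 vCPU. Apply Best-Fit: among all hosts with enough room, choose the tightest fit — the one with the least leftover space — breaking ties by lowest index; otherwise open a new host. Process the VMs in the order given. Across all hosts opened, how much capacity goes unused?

40

11 vCPU → host 1 (remaining 21 vCPU)
26 vCPU → host 2 (remaining 6 vCPU)
10 vCPU → host 1 (remaining 11 vCPU)
24 vCPU → host 3 (remaining 8 vCPU)
7 vCPU → host 3 (remaining 1 vCPU)
25 vCPU → host 4 (remaining 7 vCPU)
12 vCPU → host 5 (remaining 20 vCPU)
3 vCPU → host 2 (remaining 3 vCPU)
3 vCPU → host 2 (remaining 0 vCPU)
15 vCPU → host 5 (remaining 5 vCPU)
13 vCPU → host 6 (remaining 19 vCPU)
4 vCPU → host 5 (remaining 1 vCPU)
31 vCPU → host 7 (remaining 1 vCPU)
7 hosts × 32 vCPU = 224 vCPU; used 184 vCPU; unused 40 vCPU.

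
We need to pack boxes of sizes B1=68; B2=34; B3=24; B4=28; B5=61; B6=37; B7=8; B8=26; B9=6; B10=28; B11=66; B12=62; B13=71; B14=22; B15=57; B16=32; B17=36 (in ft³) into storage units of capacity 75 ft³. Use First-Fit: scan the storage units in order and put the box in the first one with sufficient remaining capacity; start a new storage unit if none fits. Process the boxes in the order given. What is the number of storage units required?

11

storage unit 1: place B1 (68 ft³), 7 ft³ left
storage unit 2: place B2 (34 ft³), 41 ft³ left
storage unit 2: place B3 (24 ft³), 17 ft³ left
storage unit 3: place B4 (28 ft³), 47 ft³ left
storage unit 4: place B5 (61 ft³), 14 ft³ left
storage unit 3: place B6 (37 ft³), 10 ft³ left
storage unit 2: place B7 (8 ft³), 9 ft³ left
storage unit 5: place B8 (26 ft³), 49 ft³ left
storage unit 1: place B9 (6 ft³), 1 ft³ left
storage unit 5: place B10 (28 ft³), 21 ft³ left
storage unit 6: place B11 (66 ft³), 9 ft³ left
storage unit 7: place B12 (62 ft³), 13 ft³ left
storage unit 8: place B13 (71 ft³), 4 ft³ left
storage unit 9: place B14 (22 ft³), 53 ft³ left
storage unit 10: place B15 (57 ft³), 18 ft³ left
storage unit 9: place B16 (32 ft³), 21 ft³ left
storage unit 11: place B17 (36 ft³), 39 ft³ left
Final storage units: [68,6] [34,24,8] [28,37] [61] [26,28] [66] [62] [71] [22,32] [57] [36].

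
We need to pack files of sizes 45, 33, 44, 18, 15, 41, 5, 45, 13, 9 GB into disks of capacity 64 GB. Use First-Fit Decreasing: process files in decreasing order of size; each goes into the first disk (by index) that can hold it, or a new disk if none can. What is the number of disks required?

5 disks

Sorted descending: 45, 45, 44, 41, 33, 18, 15, 13, 9, 5.
45 GB → disk 1 (remaining 19 GB)
45 GB → disk 2 (remaining 19 GB)
44 GB → disk 3 (remaining 20 GB)
41 GB → disk 4 (remaining 23 GB)
33 GB → disk 5 (remaining 31 GB)
18 GB → disk 1 (remaining 1 GB)
15 GB → disk 2 (remaining 4 GB)
13 GB → disk 3 (remaining 7 GB)
9 GB → disk 4 (remaining 14 GB)
5 GB → disk 3 (remaining 2 GB)
Final disks: [45,18] [45,15] [44,13,5] [41,9] [33].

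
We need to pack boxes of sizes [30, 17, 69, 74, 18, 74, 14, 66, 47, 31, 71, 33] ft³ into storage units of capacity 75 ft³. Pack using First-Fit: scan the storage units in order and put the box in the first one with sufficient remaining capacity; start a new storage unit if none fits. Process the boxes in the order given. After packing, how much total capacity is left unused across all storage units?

56

30 ft³ → storage unit 1 (remaining 45 ft³)
17 ft³ → storage unit 1 (remaining 28 ft³)
69 ft³ → storage unit 2 (remaining 6 ft³)
74 ft³ → storage unit 3 (remaining 1 ft³)
18 ft³ → storage unit 1 (remaining 10 ft³)
74 ft³ → storage unit 4 (remaining 1 ft³)
14 ft³ → storage unit 5 (remaining 61 ft³)
66 ft³ → storage unit 6 (remaining 9 ft³)
47 ft³ → storage unit 5 (remaining 14 ft³)
31 ft³ → storage unit 7 (remaining 44 ft³)
71 ft³ → storage unit 8 (remaining 4 ft³)
33 ft³ → storage unit 7 (remaining 11 ft³)
8 storage units × 75 ft³ = 600 ft³; used 544 ft³; unused 56 ft³.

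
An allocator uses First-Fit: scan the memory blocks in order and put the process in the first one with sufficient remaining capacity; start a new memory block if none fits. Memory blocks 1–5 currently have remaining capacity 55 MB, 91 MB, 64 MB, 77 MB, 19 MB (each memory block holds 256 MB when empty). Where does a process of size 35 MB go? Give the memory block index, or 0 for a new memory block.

1

Memory blocks with room: memory block 1 (55 MB), memory block 2 (91 MB), memory block 3 (64 MB), memory block 4 (77 MB).
The first with room is memory block 1.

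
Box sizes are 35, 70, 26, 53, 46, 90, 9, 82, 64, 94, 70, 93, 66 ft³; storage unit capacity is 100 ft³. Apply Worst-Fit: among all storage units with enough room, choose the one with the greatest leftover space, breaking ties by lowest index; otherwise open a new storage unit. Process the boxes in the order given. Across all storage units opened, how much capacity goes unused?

35 ft³ → storage unit 1 (remaining 65 ft³)
70 ft³ → storage unit 2 (remaining 30 ft³)
26 ft³ → storage unit 1 (remaining 39 ft³)
53 ft³ → storage unit 3 (remaining 47 ft³)
46 ft³ → storage unit 3 (remaining 1 ft³)
90 ft³ → storage unit 4 (remaining 10 ft³)
9 ft³ → storage unit 1 (remaining 30 ft³)
82 ft³ → storage unit 5 (remaining 18 ft³)
64 ft³ → storage unit 6 (remaining 36 ft³)
94 ft³ → storage unit 7 (remaining 6 ft³)
70 ft³ → storage unit 8 (remaining 30 ft³)
93 ft³ → storage unit 9 (remaining 7 ft³)
66 ft³ → storage unit 10 (remaining 34 ft³)
10 storage units × 100 ft³ = 1000 ft³; used 798 ft³; unused 202 ft³.

202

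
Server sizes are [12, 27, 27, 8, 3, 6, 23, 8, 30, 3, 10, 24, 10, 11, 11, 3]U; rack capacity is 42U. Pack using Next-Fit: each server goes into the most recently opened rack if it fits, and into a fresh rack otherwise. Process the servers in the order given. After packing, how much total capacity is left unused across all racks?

36

12U → rack 1 (remaining 30U)
27U → rack 1 (remaining 3U)
27U → rack 2 (remaining 15U)
8U → rack 2 (remaining 7U)
3U → rack 2 (remaining 4U)
6U → rack 3 (remaining 36U)
23U → rack 3 (remaining 13U)
8U → rack 3 (remaining 5U)
30U → rack 4 (remaining 12U)
3U → rack 4 (remaining 9U)
10U → rack 5 (remaining 32U)
24U → rack 5 (remaining 8U)
10U → rack 6 (remaining 32U)
11U → rack 6 (remaining 21U)
11U → rack 6 (remaining 10U)
3U → rack 6 (remaining 7U)
6 racks × 42U = 252U; used 216U; unused 36U.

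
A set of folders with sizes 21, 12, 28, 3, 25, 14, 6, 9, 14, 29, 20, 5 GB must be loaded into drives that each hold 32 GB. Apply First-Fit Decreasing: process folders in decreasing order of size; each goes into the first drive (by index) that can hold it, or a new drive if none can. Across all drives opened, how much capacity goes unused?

38

Sorted descending: 29, 28, 25, 21, 20, 14, 14, 12, 9, 6, 5, 3.
29 GB → drive 1 (remaining 3 GB)
28 GB → drive 2 (remaining 4 GB)
25 GB → drive 3 (remaining 7 GB)
21 GB → drive 4 (remaining 11 GB)
20 GB → drive 5 (remaining 12 GB)
14 GB → drive 6 (remaining 18 GB)
14 GB → drive 6 (remaining 4 GB)
12 GB → drive 5 (remaining 0 GB)
9 GB → drive 4 (remaining 2 GB)
6 GB → drive 3 (remaining 1 GB)
5 GB → drive 7 (remaining 27 GB)
3 GB → drive 1 (remaining 0 GB)
7 drives × 32 GB = 224 GB; used 186 GB; unused 38 GB.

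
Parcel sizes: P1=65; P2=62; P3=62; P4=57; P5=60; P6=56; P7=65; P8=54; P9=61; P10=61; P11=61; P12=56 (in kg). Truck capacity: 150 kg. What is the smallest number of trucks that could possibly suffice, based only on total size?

5 trucks

Total size = 65 + 62 + 62 + 57 + 60 + 56 + 65 + 54 + 61 + 61 + 61 + 56 = 720 kg.
⌈720 / 150⌉ = 5.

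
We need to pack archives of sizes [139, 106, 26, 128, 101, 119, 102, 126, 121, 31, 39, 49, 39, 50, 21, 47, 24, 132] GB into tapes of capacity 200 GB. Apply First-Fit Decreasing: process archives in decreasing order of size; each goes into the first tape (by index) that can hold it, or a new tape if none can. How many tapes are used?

9

Sorted descending: 139, 132, 128, 126, 121, 119, 106, 102, 101, 50, 49, 47, 39, 39, 31, 26, 24, 21.
139 GB → tape 1 (remaining 61 GB)
132 GB → tape 2 (remaining 68 GB)
128 GB → tape 3 (remaining 72 GB)
126 GB → tape 4 (remaining 74 GB)
121 GB → tape 5 (remaining 79 GB)
119 GB → tape 6 (remaining 81 GB)
106 GB → tape 7 (remaining 94 GB)
102 GB → tape 8 (remaining 98 GB)
101 GB → tape 9 (remaining 99 GB)
50 GB → tape 1 (remaining 11 GB)
49 GB → tape 2 (remaining 19 GB)
47 GB → tape 3 (remaining 25 GB)
39 GB → tape 4 (remaining 35 GB)
39 GB → tape 5 (remaining 40 GB)
31 GB → tape 4 (remaining 4 GB)
26 GB → tape 5 (remaining 14 GB)
24 GB → tape 3 (remaining 1 GB)
21 GB → tape 6 (remaining 60 GB)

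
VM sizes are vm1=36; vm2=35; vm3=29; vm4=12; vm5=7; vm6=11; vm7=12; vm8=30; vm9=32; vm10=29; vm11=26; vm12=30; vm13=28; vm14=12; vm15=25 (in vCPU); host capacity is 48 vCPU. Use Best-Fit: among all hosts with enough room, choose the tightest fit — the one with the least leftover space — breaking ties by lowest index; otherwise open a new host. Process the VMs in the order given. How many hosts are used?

10

host 1: place vm1 (36 vCPU), 12 vCPU left
host 2: place vm2 (35 vCPU), 13 vCPU left
host 3: place vm3 (29 vCPU), 19 vCPU left
host 1: place vm4 (12 vCPU), 0 vCPU left
host 2: place vm5 (7 vCPU), 6 vCPU left
host 3: place vm6 (11 vCPU), 8 vCPU left
host 4: place vm7 (12 vCPU), 36 vCPU left
host 4: place vm8 (30 vCPU), 6 vCPU left
host 5: place vm9 (32 vCPU), 16 vCPU left
host 6: place vm10 (29 vCPU), 19 vCPU left
host 7: place vm11 (26 vCPU), 22 vCPU left
host 8: place vm12 (30 vCPU), 18 vCPU left
host 9: place vm13 (28 vCPU), 20 vCPU left
host 5: place vm14 (12 vCPU), 4 vCPU left
host 10: place vm15 (25 vCPU), 23 vCPU left
Final hosts: [36,12] [35,7] [29,11] [12,30] [32,12] [29] [26] [30] [28] [25].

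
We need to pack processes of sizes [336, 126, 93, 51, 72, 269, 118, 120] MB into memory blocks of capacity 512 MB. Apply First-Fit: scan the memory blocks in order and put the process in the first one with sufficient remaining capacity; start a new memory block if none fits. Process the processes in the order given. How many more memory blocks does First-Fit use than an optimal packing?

0

First-Fit: [336,126] [93,51,72,269] [118,120] → 3 memory blocks.
Total size 1185 MB; any packing needs at least ⌈1185/512⌉ = 3 memory blocks.
So 3 is already optimal.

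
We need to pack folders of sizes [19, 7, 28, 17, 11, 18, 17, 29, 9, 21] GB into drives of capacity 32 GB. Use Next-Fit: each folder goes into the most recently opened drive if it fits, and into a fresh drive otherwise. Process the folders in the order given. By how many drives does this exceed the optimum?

0

Next-Fit: [19,7] [28] [17,11] [18] [17] [29] [9,21] → 7 drives.
7 folders exceed 16 GB (half the capacity), and no two of those can share a drive, so at least 7 drives are needed.
So 7 is already optimal.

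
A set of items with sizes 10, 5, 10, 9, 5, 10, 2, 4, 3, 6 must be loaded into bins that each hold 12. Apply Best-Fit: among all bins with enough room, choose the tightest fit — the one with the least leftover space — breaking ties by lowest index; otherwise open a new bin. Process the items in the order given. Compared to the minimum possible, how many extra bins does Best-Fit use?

0

Best-Fit: [10,2] [5,5] [10] [9,3] [10] [4,6] → 6 bins.
Total size 64; any packing needs at least ⌈64/12⌉ = 6 bins.
So 6 is already optimal.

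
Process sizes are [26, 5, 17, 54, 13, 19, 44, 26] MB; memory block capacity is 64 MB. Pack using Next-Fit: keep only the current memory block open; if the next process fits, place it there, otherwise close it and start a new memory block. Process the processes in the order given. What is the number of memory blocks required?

5

26 MB → memory block 1 (remaining 38 MB)
5 MB → memory block 1 (remaining 33 MB)
17 MB → memory block 1 (remaining 16 MB)
54 MB → memory block 2 (remaining 10 MB)
13 MB → memory block 3 (remaining 51 MB)
19 MB → memory block 3 (remaining 32 MB)
44 MB → memory block 4 (remaining 20 MB)
26 MB → memory block 5 (remaining 38 MB)
Final memory blocks: [26,5,17] [54] [13,19] [44] [26].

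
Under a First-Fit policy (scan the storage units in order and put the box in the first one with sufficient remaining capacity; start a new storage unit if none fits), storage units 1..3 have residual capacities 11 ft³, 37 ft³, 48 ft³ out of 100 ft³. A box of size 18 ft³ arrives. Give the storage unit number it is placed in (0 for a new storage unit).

Storage units with room: storage unit 2 (37 ft³), storage unit 3 (48 ft³).
The first with room is storage unit 2.

2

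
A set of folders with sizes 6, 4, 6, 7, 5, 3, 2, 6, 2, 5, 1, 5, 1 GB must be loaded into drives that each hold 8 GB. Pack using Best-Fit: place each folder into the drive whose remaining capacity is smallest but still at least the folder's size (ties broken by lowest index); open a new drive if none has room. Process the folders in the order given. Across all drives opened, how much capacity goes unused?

11

Put 6 GB in drive 1; 2 GB remain.
Put 4 GB in drive 2; 4 GB remain.
Put 6 GB in drive 3; 2 GB remain.
Put 7 GB in drive 4; 1 GB remain.
Put 5 GB in drive 5; 3 GB remain.
Put 3 GB in drive 5; 0 GB remain.
Put 2 GB in drive 1; 0 GB remain.
Put 6 GB in drive 6; 2 GB remain.
Put 2 GB in drive 3; 0 GB remain.
Put 5 GB in drive 7; 3 GB remain.
Put 1 GB in drive 4; 0 GB remain.
Put 5 GB in drive 8; 3 GB remain.
Put 1 GB in drive 6; 1 GB remain.
8 drives × 8 GB = 64 GB; used 53 GB; unused 11 GB.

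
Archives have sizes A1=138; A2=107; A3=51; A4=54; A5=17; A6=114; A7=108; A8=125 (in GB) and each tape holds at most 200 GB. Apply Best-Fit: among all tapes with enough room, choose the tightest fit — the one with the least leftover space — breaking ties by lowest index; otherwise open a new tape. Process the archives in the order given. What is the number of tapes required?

tape 1: place A1 (138 GB), 62 GB left
tape 2: place A2 (107 GB), 93 GB left
tape 1: place A3 (51 GB), 11 GB left
tape 2: place A4 (54 GB), 39 GB left
tape 2: place A5 (17 GB), 22 GB left
tape 3: place A6 (114 GB), 86 GB left
tape 4: place A7 (108 GB), 92 GB left
tape 5: place A8 (125 GB), 75 GB left

5 tapes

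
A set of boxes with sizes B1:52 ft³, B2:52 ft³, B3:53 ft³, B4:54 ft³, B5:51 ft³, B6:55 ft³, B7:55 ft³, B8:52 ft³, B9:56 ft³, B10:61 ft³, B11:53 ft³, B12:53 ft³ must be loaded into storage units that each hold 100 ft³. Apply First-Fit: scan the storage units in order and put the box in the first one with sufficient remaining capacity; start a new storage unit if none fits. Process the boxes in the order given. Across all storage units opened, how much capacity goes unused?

B1 (52 ft³) → storage unit 1 (remaining 48 ft³)
B2 (52 ft³) → storage unit 2 (remaining 48 ft³)
B3 (53 ft³) → storage unit 3 (remaining 47 ft³)
B4 (54 ft³) → storage unit 4 (remaining 46 ft³)
B5 (51 ft³) → storage unit 5 (remaining 49 ft³)
B6 (55 ft³) → storage unit 6 (remaining 45 ft³)
B7 (55 ft³) → storage unit 7 (remaining 45 ft³)
B8 (52 ft³) → storage unit 8 (remaining 48 ft³)
B9 (56 ft³) → storage unit 9 (remaining 44 ft³)
B10 (61 ft³) → storage unit 10 (remaining 39 ft³)
B11 (53 ft³) → storage unit 11 (remaining 47 ft³)
B12 (53 ft³) → storage unit 12 (remaining 47 ft³)
12 storage units × 100 ft³ = 1200 ft³; used 647 ft³; unused 553 ft³.

553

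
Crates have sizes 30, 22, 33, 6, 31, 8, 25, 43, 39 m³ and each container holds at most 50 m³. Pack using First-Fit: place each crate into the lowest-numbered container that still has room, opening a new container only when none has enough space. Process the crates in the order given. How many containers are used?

6 containers

Put 30 m³ in container 1; 20 m³ remain.
Put 22 m³ in container 2; 28 m³ remain.
Put 33 m³ in container 3; 17 m³ remain.
Put 6 m³ in container 1; 14 m³ remain.
Put 31 m³ in container 4; 19 m³ remain.
Put 8 m³ in container 1; 6 m³ remain.
Put 25 m³ in container 2; 3 m³ remain.
Put 43 m³ in container 5; 7 m³ remain.
Put 39 m³ in container 6; 11 m³ remain.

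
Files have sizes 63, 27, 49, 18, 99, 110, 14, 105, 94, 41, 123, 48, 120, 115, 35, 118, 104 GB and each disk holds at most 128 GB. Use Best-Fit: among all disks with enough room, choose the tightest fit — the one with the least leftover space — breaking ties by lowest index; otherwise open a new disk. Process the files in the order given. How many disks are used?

12

disk 1: place 63 GB, 65 GB left
disk 1: place 27 GB, 38 GB left
disk 2: place 49 GB, 79 GB left
disk 1: place 18 GB, 20 GB left
disk 3: place 99 GB, 29 GB left
disk 4: place 110 GB, 18 GB left
disk 4: place 14 GB, 4 GB left
disk 5: place 105 GB, 23 GB left
disk 6: place 94 GB, 34 GB left
disk 2: place 41 GB, 38 GB left
disk 7: place 123 GB, 5 GB left
disk 8: place 48 GB, 80 GB left
disk 9: place 120 GB, 8 GB left
disk 10: place 115 GB, 13 GB left
disk 2: place 35 GB, 3 GB left
disk 11: place 118 GB, 10 GB left
disk 12: place 104 GB, 24 GB left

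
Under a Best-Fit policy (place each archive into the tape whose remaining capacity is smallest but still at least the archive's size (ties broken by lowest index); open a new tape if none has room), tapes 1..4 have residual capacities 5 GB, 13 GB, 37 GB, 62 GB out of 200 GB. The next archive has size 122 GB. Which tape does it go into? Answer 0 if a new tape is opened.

0

No tape has ≥ 122 GB free, so a new tape is opened.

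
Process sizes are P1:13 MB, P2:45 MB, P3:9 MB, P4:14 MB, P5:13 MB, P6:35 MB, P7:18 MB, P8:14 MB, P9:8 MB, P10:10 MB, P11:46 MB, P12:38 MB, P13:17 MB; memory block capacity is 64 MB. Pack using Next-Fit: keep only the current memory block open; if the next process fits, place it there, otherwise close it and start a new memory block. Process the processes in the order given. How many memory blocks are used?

6

memory block 1: place P1 (13 MB), 51 MB left
memory block 1: place P2 (45 MB), 6 MB left
memory block 2: place P3 (9 MB), 55 MB left
memory block 2: place P4 (14 MB), 41 MB left
memory block 2: place P5 (13 MB), 28 MB left
memory block 3: place P6 (35 MB), 29 MB left
memory block 3: place P7 (18 MB), 11 MB left
memory block 4: place P8 (14 MB), 50 MB left
memory block 4: place P9 (8 MB), 42 MB left
memory block 4: place P10 (10 MB), 32 MB left
memory block 5: place P11 (46 MB), 18 MB left
memory block 6: place P12 (38 MB), 26 MB left
memory block 6: place P13 (17 MB), 9 MB left
Final memory blocks: [13,45] [9,14,13] [35,18] [14,8,10] [46] [38,17].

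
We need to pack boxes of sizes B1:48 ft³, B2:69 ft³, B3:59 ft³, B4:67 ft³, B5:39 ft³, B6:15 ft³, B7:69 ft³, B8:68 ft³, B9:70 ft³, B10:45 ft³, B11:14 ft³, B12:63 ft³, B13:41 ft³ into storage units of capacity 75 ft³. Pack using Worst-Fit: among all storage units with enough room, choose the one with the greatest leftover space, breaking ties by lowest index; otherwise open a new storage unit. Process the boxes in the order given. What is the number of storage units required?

11 storage units

Put B1 (48 ft³) in storage unit 1; 27 ft³ remain.
Put B2 (69 ft³) in storage unit 2; 6 ft³ remain.
Put B3 (59 ft³) in storage unit 3; 16 ft³ remain.
Put B4 (67 ft³) in storage unit 4; 8 ft³ remain.
Put B5 (39 ft³) in storage unit 5; 36 ft³ remain.
Put B6 (15 ft³) in storage unit 5; 21 ft³ remain.
Put B7 (69 ft³) in storage unit 6; 6 ft³ remain.
Put B8 (68 ft³) in storage unit 7; 7 ft³ remain.
Put B9 (70 ft³) in storage unit 8; 5 ft³ remain.
Put B10 (45 ft³) in storage unit 9; 30 ft³ remain.
Put B11 (14 ft³) in storage unit 9; 16 ft³ remain.
Put B12 (63 ft³) in storage unit 10; 12 ft³ remain.
Put B13 (41 ft³) in storage unit 11; 34 ft³ remain.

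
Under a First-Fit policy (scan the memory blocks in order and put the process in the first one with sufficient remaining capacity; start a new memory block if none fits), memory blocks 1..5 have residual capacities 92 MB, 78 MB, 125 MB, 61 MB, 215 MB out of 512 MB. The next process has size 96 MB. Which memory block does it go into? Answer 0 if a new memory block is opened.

3

Memory blocks with room: memory block 3 (125 MB), memory block 5 (215 MB).
The first with room is memory block 3.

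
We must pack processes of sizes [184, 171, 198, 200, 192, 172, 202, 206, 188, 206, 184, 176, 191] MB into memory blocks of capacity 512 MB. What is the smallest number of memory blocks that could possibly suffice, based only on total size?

5

Total size = 184 + 171 + 198 + 200 + 192 + 172 + 202 + 206 + 188 + 206 + 184 + 176 + 191 = 2470 MB.
⌈2470 / 512⌉ = 5.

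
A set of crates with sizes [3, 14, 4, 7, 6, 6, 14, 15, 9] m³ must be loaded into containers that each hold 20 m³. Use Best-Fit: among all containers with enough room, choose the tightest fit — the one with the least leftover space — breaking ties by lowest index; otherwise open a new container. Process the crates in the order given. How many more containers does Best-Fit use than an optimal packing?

1

Best-Fit: [3,14] [4,7,6] [6,14] [15] [9] → 5 containers.
Total size 78 m³; any packing needs at least ⌈78/20⌉ = 4 containers.
An optimal packing achieves that bound: [15,4] [14,6] [14,6] [9,7,3] → 4 containers.
Excess: 5 − 4 = 1.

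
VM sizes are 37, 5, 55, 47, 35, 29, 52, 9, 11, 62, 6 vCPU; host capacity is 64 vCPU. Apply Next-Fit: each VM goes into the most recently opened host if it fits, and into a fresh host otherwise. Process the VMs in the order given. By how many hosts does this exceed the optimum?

2

Next-Fit: [37,5] [55] [47] [35,29] [52,9] [11] [62] [6] → 8 hosts.
Total size 348 vCPU; any packing needs at least ⌈348/64⌉ = 6 hosts.
An optimal packing achieves that bound: [62] [55,9] [52,11] [47,6,5] [37] [35,29] → 6 hosts.
Excess: 8 − 6 = 2.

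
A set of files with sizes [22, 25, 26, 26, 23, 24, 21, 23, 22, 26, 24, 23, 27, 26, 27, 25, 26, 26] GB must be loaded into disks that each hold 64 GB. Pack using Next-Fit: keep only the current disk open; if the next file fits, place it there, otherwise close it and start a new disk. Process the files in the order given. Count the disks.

9

Put 22 GB in disk 1; 42 GB remain.
Put 25 GB in disk 1; 17 GB remain.
Put 26 GB in disk 2; 38 GB remain.
Put 26 GB in disk 2; 12 GB remain.
Put 23 GB in disk 3; 41 GB remain.
Put 24 GB in disk 3; 17 GB remain.
Put 21 GB in disk 4; 43 GB remain.
Put 23 GB in disk 4; 20 GB remain.
Put 22 GB in disk 5; 42 GB remain.
Put 26 GB in disk 5; 16 GB remain.
Put 24 GB in disk 6; 40 GB remain.
Put 23 GB in disk 6; 17 GB remain.
Put 27 GB in disk 7; 37 GB remain.
Put 26 GB in disk 7; 11 GB remain.
Put 27 GB in disk 8; 37 GB remain.
Put 25 GB in disk 8; 12 GB remain.
Put 26 GB in disk 9; 38 GB remain.
Put 26 GB in disk 9; 12 GB remain.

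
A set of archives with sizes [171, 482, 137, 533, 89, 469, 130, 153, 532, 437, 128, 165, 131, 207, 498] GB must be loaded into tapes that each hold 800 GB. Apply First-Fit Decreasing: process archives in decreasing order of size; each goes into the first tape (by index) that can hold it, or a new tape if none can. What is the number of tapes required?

6

Sorted descending: 533, 532, 498, 482, 469, 437, 207, 171, 165, 153, 137, 131, 130, 128, 89.
Put 533 GB in tape 1; 267 GB remain.
Put 532 GB in tape 2; 268 GB remain.
Put 498 GB in tape 3; 302 GB remain.
Put 482 GB in tape 4; 318 GB remain.
Put 469 GB in tape 5; 331 GB remain.
Put 437 GB in tape 6; 363 GB remain.
Put 207 GB in tape 1; 60 GB remain.
Put 171 GB in tape 2; 97 GB remain.
Put 165 GB in tape 3; 137 GB remain.
Put 153 GB in tape 4; 165 GB remain.
Put 137 GB in tape 3; 0 GB remain.
Put 131 GB in tape 4; 34 GB remain.
Put 130 GB in tape 5; 201 GB remain.
Put 128 GB in tape 5; 73 GB remain.
Put 89 GB in tape 2; 8 GB remain.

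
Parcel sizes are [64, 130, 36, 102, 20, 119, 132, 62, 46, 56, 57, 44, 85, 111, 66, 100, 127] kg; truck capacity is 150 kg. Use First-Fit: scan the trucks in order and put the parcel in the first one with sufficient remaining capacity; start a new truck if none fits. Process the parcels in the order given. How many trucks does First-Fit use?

Put 64 kg in truck 1; 86 kg remain.
Put 130 kg in truck 2; 20 kg remain.
Put 36 kg in truck 1; 50 kg remain.
Put 102 kg in truck 3; 48 kg remain.
Put 20 kg in truck 1; 30 kg remain.
Put 119 kg in truck 4; 31 kg remain.
Put 132 kg in truck 5; 18 kg remain.
Put 62 kg in truck 6; 88 kg remain.
Put 46 kg in truck 3; 2 kg remain.
Put 56 kg in truck 6; 32 kg remain.
Put 57 kg in truck 7; 93 kg remain.
Put 44 kg in truck 7; 49 kg remain.
Put 85 kg in truck 8; 65 kg remain.
Put 111 kg in truck 9; 39 kg remain.
Put 66 kg in truck 10; 84 kg remain.
Put 100 kg in truck 11; 50 kg remain.
Put 127 kg in truck 12; 23 kg remain.

12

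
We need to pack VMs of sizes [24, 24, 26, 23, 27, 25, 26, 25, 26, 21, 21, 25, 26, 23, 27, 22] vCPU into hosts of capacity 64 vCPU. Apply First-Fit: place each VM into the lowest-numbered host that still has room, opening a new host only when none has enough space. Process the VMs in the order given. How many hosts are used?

host 1: place 24 vCPU, 40 vCPU left
host 1: place 24 vCPU, 16 vCPU left
host 2: place 26 vCPU, 38 vCPU left
host 2: place 23 vCPU, 15 vCPU left
host 3: place 27 vCPU, 37 vCPU left
host 3: place 25 vCPU, 12 vCPU left
host 4: place 26 vCPU, 38 vCPU left
host 4: place 25 vCPU, 13 vCPU left
host 5: place 26 vCPU, 38 vCPU left
host 5: place 21 vCPU, 17 vCPU left
host 6: place 21 vCPU, 43 vCPU left
host 6: place 25 vCPU, 18 vCPU left
host 7: place 26 vCPU, 38 vCPU left
host 7: place 23 vCPU, 15 vCPU left
host 8: place 27 vCPU, 37 vCPU left
host 8: place 22 vCPU, 15 vCPU left
Final hosts: [24,24] [26,23] [27,25] [26,25] [26,21] [21,25] [26,23] [27,22].

8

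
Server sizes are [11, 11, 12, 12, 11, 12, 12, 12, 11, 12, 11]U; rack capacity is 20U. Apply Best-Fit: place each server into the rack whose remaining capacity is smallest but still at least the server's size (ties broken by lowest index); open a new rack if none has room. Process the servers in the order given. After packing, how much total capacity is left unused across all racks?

Put 11U in rack 1; 9U remain.
Put 11U in rack 2; 9U remain.
Put 12U in rack 3; 8U remain.
Put 12U in rack 4; 8U remain.
Put 11U in rack 5; 9U remain.
Put 12U in rack 6; 8U remain.
Put 12U in rack 7; 8U remain.
Put 12U in rack 8; 8U remain.
Put 11U in rack 9; 9U remain.
Put 12U in rack 10; 8U remain.
Put 11U in rack 11; 9U remain.
11 racks × 20U = 220U; used 127U; unused 93U.

93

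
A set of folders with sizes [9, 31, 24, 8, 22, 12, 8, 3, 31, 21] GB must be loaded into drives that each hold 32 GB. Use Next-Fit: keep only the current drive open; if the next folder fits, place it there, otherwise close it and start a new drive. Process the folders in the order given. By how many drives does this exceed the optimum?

1

Next-Fit: [9] [31] [24,8] [22] [12,8,3] [31] [21] → 7 drives.
Total size 169 GB; any packing needs at least ⌈169/32⌉ = 6 drives.
An optimal packing achieves that bound: [31] [31] [24,8] [22,9] [21,8,3] [12] → 6 drives.
Excess: 7 − 6 = 1.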